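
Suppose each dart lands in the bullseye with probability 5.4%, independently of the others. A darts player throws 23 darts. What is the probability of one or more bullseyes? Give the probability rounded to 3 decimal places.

0.721

P(at least one) = 1 − P(none) = 1 − (1 − 0.054)^23
= 1 − 0.27893 = 0.72107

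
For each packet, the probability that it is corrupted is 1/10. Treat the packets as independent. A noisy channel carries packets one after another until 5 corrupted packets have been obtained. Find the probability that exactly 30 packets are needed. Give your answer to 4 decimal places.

0.0171

Y = trial on which the fifth success occurs; negative binomial, r=5, p=0.10.
P(Y=30) = C(29,4) · p^5 · (1−p)^25
= 23751 · 1e-05 · 0.07179 = 0.017051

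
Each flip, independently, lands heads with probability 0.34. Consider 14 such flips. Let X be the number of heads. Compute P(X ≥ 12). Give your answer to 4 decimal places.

0.0001

X ~ Binomial(14, 0.34); P(X ≥ 12) = Σ C(14,k) p^k (1−p)^(14−k) over k:
  k=12: C(14,12)·0.34^12·0.66^2 = 0.000095
  k=13: C(14,13)·0.34^13·0.66^1 = 0.000007
  k=14: C(14,14)·0.34^14·0.66^0 = 0.000000
Total = 0.000102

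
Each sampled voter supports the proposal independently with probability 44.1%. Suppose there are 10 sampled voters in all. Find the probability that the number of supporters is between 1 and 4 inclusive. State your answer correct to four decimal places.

0.5248

X ~ Binomial(10, 0.441); P(1 ≤ X ≤ 4) = Σ C(10,k) p^k (1−p)^(10−k) over k:
  k=1: C(10,1)·0.441^1·0.559^9 = 0.023504
  k=2: C(10,2)·0.441^2·0.559^8 = 0.083442
  k=3: C(10,3)·0.441^3·0.559^7 = 0.175541
  k=4: C(10,4)·0.441^4·0.559^6 = 0.242351
Total = 0.524838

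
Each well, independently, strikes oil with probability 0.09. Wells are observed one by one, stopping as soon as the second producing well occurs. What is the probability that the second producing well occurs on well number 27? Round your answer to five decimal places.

0.01993

Y = trial on which the second success occurs; negative binomial, r=2, p=0.09.
P(Y=27) = C(26,1) · p^2 · (1−p)^25
= 26 · 0.0081 · 0.094631 = 0.0199294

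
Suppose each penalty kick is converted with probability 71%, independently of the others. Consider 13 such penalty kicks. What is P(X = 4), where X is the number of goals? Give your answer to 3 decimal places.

0.003

X ~ Binomial(n=13, p=0.71).
P(X=4) = C(13,4) · p^4 · (1−p)^9
= 715 · 0.25412 · 1.4507e-05 = 0.00264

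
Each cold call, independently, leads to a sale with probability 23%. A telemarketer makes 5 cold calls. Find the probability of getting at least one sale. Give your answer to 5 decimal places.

P(at least one) = 1 − P(none) = 1 − (1 − 0.23)^5
= 1 − 0.2706784 = 0.7293216

0.72932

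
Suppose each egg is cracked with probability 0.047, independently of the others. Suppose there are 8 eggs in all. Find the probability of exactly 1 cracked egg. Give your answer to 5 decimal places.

X ~ Binomial(n=8, p=0.047).
P(X=1) = C(8,1) · p^1 · (1−p)^7
= 8 · 0.047 · 0.71392 = 0.2684344

0.26843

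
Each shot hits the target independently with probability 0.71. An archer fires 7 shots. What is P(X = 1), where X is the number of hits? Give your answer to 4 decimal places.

X ~ Binomial(n=7, p=0.71).
P(X=1) = C(7,1) · p^1 · (1−p)^6
= 7 · 0.71 · 0.00059482 = 0.002956

0.0030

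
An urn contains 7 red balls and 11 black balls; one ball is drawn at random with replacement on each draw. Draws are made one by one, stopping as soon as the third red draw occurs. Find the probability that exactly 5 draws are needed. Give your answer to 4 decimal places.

0.1318

Y = trial on which the third success occurs; negative binomial, r=3, p=0.388889.
P(Y=5) = C(4,2) · p^3 · (1−p)^2
= 6 · 0.058813 · 0.37346 = 0.131786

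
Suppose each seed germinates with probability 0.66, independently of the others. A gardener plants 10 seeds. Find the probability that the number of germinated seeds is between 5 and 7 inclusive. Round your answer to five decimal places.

0.63263

X ~ Binomial(10, 0.66); P(5 ≤ X ≤ 7) = Σ C(10,k) p^k (1−p)^(10−k) over k:
  k=5: C(10,5)·0.66^5·0.34^5 = 0.1433887
  k=6: C(10,6)·0.66^6·0.34^4 = 0.2319522
  k=7: C(10,7)·0.66^7·0.34^3 = 0.2572916
Total = 0.6326325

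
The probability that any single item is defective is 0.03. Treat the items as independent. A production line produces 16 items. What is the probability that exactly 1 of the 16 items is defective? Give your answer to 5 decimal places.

X ~ Binomial(n=16, p=0.03).
P(X=1) = C(16,1) · p^1 · (1−p)^15
= 16 · 0.03 · 0.63325 = 0.3039606

0.30396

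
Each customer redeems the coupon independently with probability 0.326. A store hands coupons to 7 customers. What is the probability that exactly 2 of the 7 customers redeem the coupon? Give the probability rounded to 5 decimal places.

X ~ Binomial(n=7, p=0.326).
P(X=2) = C(7,2) · p^2 · (1−p)^5
= 21 · 0.10628 · 0.13909 = 0.3104231

0.31042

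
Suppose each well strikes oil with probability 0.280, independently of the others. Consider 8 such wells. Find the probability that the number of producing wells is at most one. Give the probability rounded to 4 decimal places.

0.2969

X ~ Binomial(8, 0.28); P(X ≤ 1) = Σ C(8,k) p^k (1−p)^(8−k) over k:
  k=0: C(8,0)·0.28^0·0.72^8 = 0.072220
  k=1: C(8,1)·0.28^1·0.72^7 = 0.224686
Total = 0.296906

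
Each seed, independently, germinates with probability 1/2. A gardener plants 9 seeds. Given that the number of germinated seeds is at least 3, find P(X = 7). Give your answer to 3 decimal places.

X ~ Binomial(9, 0.50). Want P(X=7 | X≥3) = P(X=7) / P(X≥3).
P(X=7) = C(9,7)·0.50^7·0.50^2 = 0.07031
P(X≥3) = 1 − 0.00195 − 0.01758 − 0.07031 = 0.91016
Ratio = 0.07031 / 0.91016 = 0.07725

0.077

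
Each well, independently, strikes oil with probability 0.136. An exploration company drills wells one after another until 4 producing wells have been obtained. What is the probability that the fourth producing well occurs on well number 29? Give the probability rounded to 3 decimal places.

Y = trial on which the fourth success occurs; negative binomial, r=4, p=0.136.
P(Y=29) = C(28,3) · p^4 · (1−p)^25
= 3276 · 0.0003421 · 0.025873 = 0.02900

0.029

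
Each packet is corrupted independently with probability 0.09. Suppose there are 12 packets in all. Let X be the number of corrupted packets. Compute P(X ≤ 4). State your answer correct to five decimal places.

X ~ Binomial(12, 0.09); P(X ≤ 4) = Σ C(12,k) p^k (1−p)^(12−k) over k:
  k=0: C(12,0)·0.09^0·0.91^12 = 0.3224755
  k=1: C(12,1)·0.09^1·0.91^11 = 0.3827182
  k=2: C(12,2)·0.09^2·0.91^10 = 0.2081819
  k=3: C(12,3)·0.09^3·0.91^9 = 0.0686314
  k=4: C(12,4)·0.09^4·0.91^8 = 0.0152724
Total = 0.9972793

0.99728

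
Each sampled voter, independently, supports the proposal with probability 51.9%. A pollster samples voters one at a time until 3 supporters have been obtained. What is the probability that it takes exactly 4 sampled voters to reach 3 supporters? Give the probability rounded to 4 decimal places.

0.2017

Y = trial on which the third success occurs; negative binomial, r=3, p=0.519.
P(Y=4) = C(3,2) · p^3 · (1−p)^1
= 3 · 0.1398 · 0.481 = 0.201729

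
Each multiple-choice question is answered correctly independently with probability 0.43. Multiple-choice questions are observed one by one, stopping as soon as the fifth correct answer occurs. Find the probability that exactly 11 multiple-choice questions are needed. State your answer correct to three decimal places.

0.106

Y = trial on which the fifth success occurs; negative binomial, r=5, p=0.43.
P(Y=11) = C(10,4) · p^5 · (1−p)^6
= 210 · 0.014701 · 0.034296 = 0.10588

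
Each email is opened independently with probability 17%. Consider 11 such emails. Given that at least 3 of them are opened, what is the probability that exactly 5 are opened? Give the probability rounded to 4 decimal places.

0.0755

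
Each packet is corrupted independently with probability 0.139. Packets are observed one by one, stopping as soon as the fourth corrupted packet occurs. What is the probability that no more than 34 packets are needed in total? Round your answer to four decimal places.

0.7145

Finishing within 34 packets ⇔ at least 4 successes in the first 34. With X ~ Binomial(34, 0.139), P(Y ≤ 34) = 1 − P(X ≤ 3).
  k=0: C(34,0)·0.139^0·0.861^34 = 0.006167
  k=1: C(34,1)·0.139^1·0.861^33 = 0.033853
  k=2: C(34,2)·0.139^2·0.861^32 = 0.090176
  k=3: C(34,3)·0.139^3·0.861^31 = 0.155286
1 − 0.285483 = 0.714517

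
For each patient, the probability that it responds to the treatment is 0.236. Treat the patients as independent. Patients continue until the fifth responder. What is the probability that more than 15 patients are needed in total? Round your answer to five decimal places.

Needing more than 15 patients ⇔ fewer than 5 successes in the first 15. With X ~ Binomial(15, 0.236), P(Y > 15) = P(X ≤ 4).
  k=0: C(15,0)·0.236^0·0.764^15 = 0.0176360
  k=1: C(15,1)·0.236^1·0.764^14 = 0.0817166
  k=2: C(15,2)·0.236^2·0.764^13 = 0.1766961
  k=3: C(15,3)·0.236^3·0.764^12 = 0.2365199
  k=4: C(15,4)·0.236^4·0.764^11 = 0.2191834
P(X ≤ 4) = 0.7317520

0.73175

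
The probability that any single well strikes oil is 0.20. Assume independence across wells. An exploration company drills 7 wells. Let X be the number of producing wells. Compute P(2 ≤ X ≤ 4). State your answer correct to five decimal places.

X ~ Binomial(7, 0.20); P(2 ≤ X ≤ 4) = Σ C(7,k) p^k (1−p)^(7−k) over k:
  k=2: C(7,2)·0.20^2·0.80^5 = 0.2752512
  k=3: C(7,3)·0.20^3·0.80^4 = 0.1146880
  k=4: C(7,4)·0.20^4·0.80^3 = 0.0286720
Total = 0.4186112

0.41861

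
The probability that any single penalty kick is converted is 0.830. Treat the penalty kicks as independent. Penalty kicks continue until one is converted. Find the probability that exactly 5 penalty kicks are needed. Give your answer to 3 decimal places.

Geometric (trials to first success), p = 0.83.
P(Y = 5) = (1−p)^4 · p = 0.00083521 · 0.83 = 0.00069

0.001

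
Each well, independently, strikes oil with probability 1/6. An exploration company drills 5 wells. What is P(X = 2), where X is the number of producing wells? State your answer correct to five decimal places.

X ~ Binomial(n=5, p=0.166667).
P(X=2) = C(5,2) · p^2 · (1−p)^3
= 10 · 0.027778 · 0.5787 = 0.1607510

0.16075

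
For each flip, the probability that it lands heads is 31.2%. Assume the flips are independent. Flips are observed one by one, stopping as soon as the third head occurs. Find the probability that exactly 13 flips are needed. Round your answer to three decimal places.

0.048

Y = trial on which the third success occurs; negative binomial, r=3, p=0.312.
P(Y=13) = C(12,2) · p^3 · (1−p)^10
= 66 · 0.030371 · 0.023762 = 0.04763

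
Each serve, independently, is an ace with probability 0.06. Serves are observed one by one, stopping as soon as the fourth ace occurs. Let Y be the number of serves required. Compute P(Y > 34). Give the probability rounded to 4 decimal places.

0.8554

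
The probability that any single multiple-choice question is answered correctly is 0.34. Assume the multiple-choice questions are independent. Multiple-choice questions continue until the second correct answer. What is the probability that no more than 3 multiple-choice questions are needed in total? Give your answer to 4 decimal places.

0.2682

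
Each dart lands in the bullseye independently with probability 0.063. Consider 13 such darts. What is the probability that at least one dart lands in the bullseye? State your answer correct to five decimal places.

P(at least one) = 1 − P(none) = 1 − (1 − 0.063)^13
= 1 − 0.4291555 = 0.5708445

0.57084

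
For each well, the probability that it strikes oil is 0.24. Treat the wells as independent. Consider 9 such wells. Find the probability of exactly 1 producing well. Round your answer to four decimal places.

0.2404

X ~ Binomial(n=9, p=0.24).
P(X=1) = C(9,1) · p^1 · (1−p)^8
= 9 · 0.24 · 0.1113 = 0.240416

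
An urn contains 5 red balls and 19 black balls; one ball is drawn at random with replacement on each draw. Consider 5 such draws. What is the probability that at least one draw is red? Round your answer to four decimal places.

0.6890

P(at least one) = 1 − P(none) = 1 − (1 − 0.208333)^5
= 1 − 0.310965 = 0.689035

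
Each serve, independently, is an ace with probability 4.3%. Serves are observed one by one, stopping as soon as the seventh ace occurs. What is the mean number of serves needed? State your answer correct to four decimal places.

162.7907

Y = total serves until the seventh success; negative binomial with r=7, p=0.043.
E[Y] = r / p = 7 / 0.043 = 162.790698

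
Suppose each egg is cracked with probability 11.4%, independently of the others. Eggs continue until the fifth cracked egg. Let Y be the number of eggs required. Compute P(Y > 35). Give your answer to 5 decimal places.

0.63115

Needing more than 35 eggs ⇔ fewer than 5 successes in the first 35. With X ~ Binomial(35, 0.114), P(Y > 35) = P(X ≤ 4).
  k=0: C(35,0)·0.114^0·0.886^35 = 0.0144604
  k=1: C(35,1)·0.114^1·0.886^34 = 0.0651208
  k=2: C(35,2)·0.114^2·0.886^33 = 0.1424425
  k=3: C(35,3)·0.114^3·0.886^32 = 0.2016059
  k=4: C(35,4)·0.114^4·0.886^31 = 0.2075221
P(X ≤ 4) = 0.6311517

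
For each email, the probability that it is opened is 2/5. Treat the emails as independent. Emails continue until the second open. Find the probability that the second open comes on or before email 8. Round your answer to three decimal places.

0.894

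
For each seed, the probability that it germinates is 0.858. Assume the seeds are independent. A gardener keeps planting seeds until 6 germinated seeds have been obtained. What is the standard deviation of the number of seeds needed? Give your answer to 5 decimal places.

1.07580

Y = total seeds until the sixth success; negative binomial with r=6, p=0.858.
SD(Y) = √[r(1−p)/p²] = √(1.1573508) = 1.0758024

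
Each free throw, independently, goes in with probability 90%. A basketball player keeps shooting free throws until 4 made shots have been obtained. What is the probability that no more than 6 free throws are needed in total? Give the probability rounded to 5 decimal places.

Finishing within 6 free throws ⇔ at least 4 successes in the first 6. With X ~ Binomial(6, 0.90), P(Y ≤ 6) = 1 − P(X ≤ 3).
  k=0: C(6,0)·0.90^0·0.10^6 = 0.0000010
  k=1: C(6,1)·0.90^1·0.10^5 = 0.0000540
  k=2: C(6,2)·0.90^2·0.10^4 = 0.0012150
  k=3: C(6,3)·0.90^3·0.10^3 = 0.0145800
1 − 0.0158500 = 0.9841500

0.98415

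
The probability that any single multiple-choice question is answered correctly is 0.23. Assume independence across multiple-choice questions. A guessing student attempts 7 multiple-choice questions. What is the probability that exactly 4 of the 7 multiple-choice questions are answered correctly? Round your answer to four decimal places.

X ~ Binomial(n=7, p=0.23).
P(X=4) = C(7,4) · p^4 · (1−p)^3
= 35 · 0.0027984 · 0.45653 = 0.044715

0.0447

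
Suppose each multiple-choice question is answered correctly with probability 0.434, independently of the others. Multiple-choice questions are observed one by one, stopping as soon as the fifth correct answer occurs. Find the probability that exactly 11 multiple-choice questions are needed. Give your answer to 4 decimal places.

0.1063

Y = trial on which the fifth success occurs; negative binomial, r=5, p=0.434.
P(Y=11) = C(10,4) · p^5 · (1−p)^6
= 210 · 0.015397 · 0.032877 = 0.106308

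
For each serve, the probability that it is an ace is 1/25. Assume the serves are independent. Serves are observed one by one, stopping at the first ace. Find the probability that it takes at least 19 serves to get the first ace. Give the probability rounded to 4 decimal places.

0.4796

Y = number of serves to the first success; geometric, p = 0.04.
P(Y > 18) = P(first 18 all fail) = (1−p)^18 = 0.479603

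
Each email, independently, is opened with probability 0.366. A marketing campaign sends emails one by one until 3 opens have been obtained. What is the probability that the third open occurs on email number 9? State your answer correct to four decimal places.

0.0892

Y = trial on which the third success occurs; negative binomial, r=3, p=0.366.
P(Y=9) = C(8,2) · p^3 · (1−p)^6
= 28 · 0.049028 · 0.064943 = 0.089153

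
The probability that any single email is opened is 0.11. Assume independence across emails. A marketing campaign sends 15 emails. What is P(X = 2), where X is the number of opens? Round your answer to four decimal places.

0.2793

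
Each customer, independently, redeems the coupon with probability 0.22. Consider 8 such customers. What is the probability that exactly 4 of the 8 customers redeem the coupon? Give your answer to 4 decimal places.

0.0607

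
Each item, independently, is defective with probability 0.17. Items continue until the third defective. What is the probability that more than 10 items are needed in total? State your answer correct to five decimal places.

0.76587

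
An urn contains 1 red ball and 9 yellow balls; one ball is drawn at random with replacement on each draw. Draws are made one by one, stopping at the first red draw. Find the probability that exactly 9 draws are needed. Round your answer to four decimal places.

0.0430

Geometric (trials to first success), p = 0.10.
P(Y = 9) = (1−p)^8 · p = 0.43047 · 0.10 = 0.043047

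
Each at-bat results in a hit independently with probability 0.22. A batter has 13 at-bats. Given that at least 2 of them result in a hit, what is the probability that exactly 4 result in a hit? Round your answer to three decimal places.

X ~ Binomial(13, 0.22). Want P(X=4 | X≥2) = P(X=4) / P(X≥2).
P(X=4) = C(13,4)·0.22^4·0.78^9 = 0.17900
P(X≥2) = 1 − 0.03956 − 0.14504 = 0.81540
Ratio = 0.17900 / 0.81540 = 0.21952

0.220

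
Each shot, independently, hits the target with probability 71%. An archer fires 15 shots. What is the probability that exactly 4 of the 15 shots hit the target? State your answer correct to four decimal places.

0.0004

X ~ Binomial(n=15, p=0.71).
P(X=4) = C(15,4) · p^4 · (1−p)^11
= 1365 · 0.25412 · 1.2201e-06 = 0.000423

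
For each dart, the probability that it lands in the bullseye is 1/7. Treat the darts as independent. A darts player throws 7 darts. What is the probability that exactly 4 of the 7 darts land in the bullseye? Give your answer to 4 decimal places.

X ~ Binomial(n=7, p=0.142857).
P(X=4) = C(7,4) · p^4 · (1−p)^3
= 35 · 0.00041649 · 0.62974 = 0.009180

0.0092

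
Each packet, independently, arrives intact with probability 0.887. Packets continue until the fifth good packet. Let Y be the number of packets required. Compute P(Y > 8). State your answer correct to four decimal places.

0.0078

Needing more than 8 packets ⇔ fewer than 5 successes in the first 8. With X ~ Binomial(8, 0.887), P(Y > 8) = P(X ≤ 4).
  k=0: C(8,0)·0.887^0·0.113^8 = 0.000000
  k=1: C(8,1)·0.887^1·0.113^7 = 0.000002
  k=2: C(8,2)·0.887^2·0.113^6 = 0.000046
  k=3: C(8,3)·0.887^3·0.113^5 = 0.000720
  k=4: C(8,4)·0.887^4·0.113^4 = 0.007065
P(X ≤ 4) = 0.007832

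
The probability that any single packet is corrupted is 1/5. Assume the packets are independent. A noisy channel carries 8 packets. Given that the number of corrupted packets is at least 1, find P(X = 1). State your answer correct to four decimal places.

X ~ Binomial(8, 0.20). Want P(X=1 | X≥1) = P(X=1) / P(X≥1).
P(X=1) = C(8,1)·0.20^1·0.80^7 = 0.335544
P(X≥1) = 1 − 0.167772 = 0.832228
Ratio = 0.335544 / 0.832228 = 0.403188

0.4032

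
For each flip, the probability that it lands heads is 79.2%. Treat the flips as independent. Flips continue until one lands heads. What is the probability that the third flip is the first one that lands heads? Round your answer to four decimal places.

Geometric (trials to first success), p = 0.792.
P(Y = 3) = (1−p)^2 · p = 0.043264 · 0.792 = 0.034265

0.0343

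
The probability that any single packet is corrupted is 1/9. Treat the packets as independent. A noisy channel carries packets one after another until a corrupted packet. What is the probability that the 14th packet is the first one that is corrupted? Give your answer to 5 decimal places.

0.02403

Geometric (trials to first success), p = 0.111111.
P(Y = 14) = (1−p)^13 · p = 0.21628 · 0.111111 = 0.0240312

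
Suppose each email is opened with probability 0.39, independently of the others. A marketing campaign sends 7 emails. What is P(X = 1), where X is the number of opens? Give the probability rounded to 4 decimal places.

0.1407

X ~ Binomial(n=7, p=0.39).
P(X=1) = C(7,1) · p^1 · (1−p)^6
= 7 · 0.39 · 0.05152 = 0.140651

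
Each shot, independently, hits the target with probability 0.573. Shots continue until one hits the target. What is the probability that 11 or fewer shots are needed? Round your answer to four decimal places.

Y = number of shots to the first success; geometric, p = 0.573.
P(Y ≤ 11) = 1 − (1−p)^11 = 1 − 0.000086 = 0.999914

0.9999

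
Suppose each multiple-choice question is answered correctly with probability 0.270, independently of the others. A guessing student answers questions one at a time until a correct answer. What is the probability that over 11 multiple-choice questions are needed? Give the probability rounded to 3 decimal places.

Y = number of multiple-choice questions to the first success; geometric, p = 0.27.
P(Y > 11) = P(first 11 all fail) = (1−p)^11 = 0.03137

0.031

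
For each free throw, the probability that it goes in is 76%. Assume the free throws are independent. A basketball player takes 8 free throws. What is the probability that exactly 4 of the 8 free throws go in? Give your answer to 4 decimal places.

X ~ Binomial(n=8, p=0.76).
P(X=4) = C(8,4) · p^4 · (1−p)^4
= 70 · 0.33362 · 0.0033178 = 0.077481

0.0775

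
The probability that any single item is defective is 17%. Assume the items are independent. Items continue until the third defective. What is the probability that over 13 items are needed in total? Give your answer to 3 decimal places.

Needing more than 13 items ⇔ fewer than 3 successes in the first 13. With X ~ Binomial(13, 0.17), P(Y > 13) = P(X ≤ 2).
  k=0: C(13,0)·0.17^0·0.83^13 = 0.08872
  k=1: C(13,1)·0.17^1·0.83^12 = 0.23623
  k=2: C(13,2)·0.17^2·0.83^11 = 0.29030
P(X ≤ 2) = 0.61525

0.615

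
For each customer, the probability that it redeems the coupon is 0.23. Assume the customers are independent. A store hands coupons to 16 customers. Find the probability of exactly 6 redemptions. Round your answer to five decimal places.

0.08686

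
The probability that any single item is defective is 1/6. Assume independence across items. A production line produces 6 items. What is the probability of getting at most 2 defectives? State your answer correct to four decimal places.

0.9377

X ~ Binomial(6, 0.166667); P(X ≤ 2) = Σ C(6,k) p^k (1−p)^(6−k) over k:
  k=0: C(6,0)·0.166667^0·0.833333^6 = 0.334898
  k=1: C(6,1)·0.166667^1·0.833333^5 = 0.401878
  k=2: C(6,2)·0.166667^2·0.833333^4 = 0.200939
Total = 0.937714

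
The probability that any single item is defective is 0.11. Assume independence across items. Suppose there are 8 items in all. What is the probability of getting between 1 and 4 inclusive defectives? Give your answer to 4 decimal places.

0.6057

X ~ Binomial(8, 0.11); P(1 ≤ X ≤ 4) = Σ C(8,k) p^k (1−p)^(8−k) over k:
  k=1: C(8,1)·0.11^1·0.89^7 = 0.389236
  k=2: C(8,2)·0.11^2·0.89^6 = 0.168377
  k=3: C(8,3)·0.11^3·0.89^5 = 0.041621
  k=4: C(8,4)·0.11^4·0.89^4 = 0.006430
Total = 0.605665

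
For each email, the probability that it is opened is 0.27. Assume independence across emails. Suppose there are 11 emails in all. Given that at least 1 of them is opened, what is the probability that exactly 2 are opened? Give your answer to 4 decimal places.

0.2437

X ~ Binomial(11, 0.27). Want P(X=2 | X≥1) = P(X=2) / P(X≥1).
P(X=2) = C(11,2)·0.27^2·0.73^9 = 0.236046
P(X≥1) = 1 − 0.031373 = 0.968627
Ratio = 0.236046 / 0.968627 = 0.243691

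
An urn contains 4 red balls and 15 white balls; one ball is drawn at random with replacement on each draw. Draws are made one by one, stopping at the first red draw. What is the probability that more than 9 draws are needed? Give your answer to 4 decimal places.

Y = number of draws to the first success; geometric, p = 0.210526.
P(Y > 9) = P(first 9 all fail) = (1−p)^9 = 0.119135

0.1191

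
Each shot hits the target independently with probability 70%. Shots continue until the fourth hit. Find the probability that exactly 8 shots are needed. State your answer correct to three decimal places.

0.068

Y = trial on which the fourth success occurs; negative binomial, r=4, p=0.70.
P(Y=8) = C(7,3) · p^4 · (1−p)^4
= 35 · 0.2401 · 0.0081 = 0.06807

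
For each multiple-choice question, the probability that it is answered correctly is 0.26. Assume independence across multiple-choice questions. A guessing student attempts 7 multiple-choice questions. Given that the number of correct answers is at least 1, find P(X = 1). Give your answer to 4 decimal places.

0.3402

X ~ Binomial(7, 0.26). Want P(X=1 | X≥1) = P(X=1) / P(X≥1).
P(X=1) = C(7,1)·0.26^1·0.74^6 = 0.298856
P(X≥1) = 1 − 0.121513 = 0.878487
Ratio = 0.298856 / 0.878487 = 0.340194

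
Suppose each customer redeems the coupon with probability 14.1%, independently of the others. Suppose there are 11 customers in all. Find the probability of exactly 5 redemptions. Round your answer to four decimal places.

0.0103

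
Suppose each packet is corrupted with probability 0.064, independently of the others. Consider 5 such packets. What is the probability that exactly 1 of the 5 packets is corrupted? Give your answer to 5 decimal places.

X ~ Binomial(n=5, p=0.064).
P(X=1) = C(5,1) · p^1 · (1−p)^4
= 5 · 0.064 · 0.76754 = 0.2456141

0.24561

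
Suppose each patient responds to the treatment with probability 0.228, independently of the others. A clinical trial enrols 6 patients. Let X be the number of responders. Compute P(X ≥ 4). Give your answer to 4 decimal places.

0.0272

X ~ Binomial(6, 0.228); P(X ≥ 4) = Σ C(6,k) p^k (1−p)^(6−k) over k:
  k=4: C(6,4)·0.228^4·0.772^2 = 0.024158
  k=5: C(6,5)·0.228^5·0.772^1 = 0.002854
  k=6: C(6,6)·0.228^6·0.772^0 = 0.000140
Total = 0.027153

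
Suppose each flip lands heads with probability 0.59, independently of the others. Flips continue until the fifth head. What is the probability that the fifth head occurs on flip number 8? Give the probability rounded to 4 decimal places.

0.1725

Y = trial on which the fifth success occurs; negative binomial, r=5, p=0.59.
P(Y=8) = C(7,4) · p^5 · (1−p)^3
= 35 · 0.071492 · 0.068921 = 0.172457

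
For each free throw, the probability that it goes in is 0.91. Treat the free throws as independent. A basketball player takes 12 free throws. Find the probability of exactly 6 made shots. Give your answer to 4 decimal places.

X ~ Binomial(n=12, p=0.91).
P(X=6) = C(12,6) · p^6 · (1−p)^6
= 924 · 0.56787 · 5.3144e-07 = 0.000279

0.0003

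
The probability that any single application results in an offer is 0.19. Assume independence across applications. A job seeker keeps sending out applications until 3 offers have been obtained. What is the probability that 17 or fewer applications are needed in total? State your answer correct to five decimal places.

Finishing within 17 applications ⇔ at least 3 successes in the first 17. With X ~ Binomial(17, 0.19), P(Y ≤ 17) = 1 − P(X ≤ 2).
  k=0: C(17,0)·0.19^0·0.81^17 = 0.0278128
  k=1: C(17,1)·0.19^1·0.81^16 = 0.1109080
  k=2: C(17,2)·0.19^2·0.81^15 = 0.2081236
1 − 0.3468445 = 0.6531555

0.65316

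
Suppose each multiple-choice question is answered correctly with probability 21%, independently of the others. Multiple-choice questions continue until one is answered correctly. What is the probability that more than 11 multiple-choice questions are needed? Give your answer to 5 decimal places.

Y = number of multiple-choice questions to the first success; geometric, p = 0.21.
P(Y > 11) = P(first 11 all fail) = (1−p)^11 = 0.0747994

0.07480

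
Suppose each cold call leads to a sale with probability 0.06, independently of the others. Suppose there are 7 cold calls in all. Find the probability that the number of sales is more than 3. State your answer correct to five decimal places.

X ~ Binomial(7, 0.06); P(X ≥ 4) = Σ C(7,k) p^k (1−p)^(7−k) over k:
  k=4: C(7,4)·0.06^4·0.94^3 = 0.0003768
  k=5: C(7,5)·0.06^5·0.94^2 = 0.0000144
  k=6: C(7,6)·0.06^6·0.94^1 = 0.0000003
  k=7: C(7,7)·0.06^7·0.94^0 = 0.0000000
Total = 0.0003915

0.00039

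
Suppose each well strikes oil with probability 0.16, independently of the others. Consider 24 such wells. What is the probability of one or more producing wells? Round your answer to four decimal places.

0.9848

P(at least one) = 1 − P(none) = 1 − (1 − 0.16)^24
= 1 − 0.015230 = 0.984770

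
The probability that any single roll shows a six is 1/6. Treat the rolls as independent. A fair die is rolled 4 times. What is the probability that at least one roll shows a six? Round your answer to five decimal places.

0.51775

P(at least one) = 1 − P(none) = 1 − (1 − 0.166667)^4
= 1 − 0.4822531 = 0.5177469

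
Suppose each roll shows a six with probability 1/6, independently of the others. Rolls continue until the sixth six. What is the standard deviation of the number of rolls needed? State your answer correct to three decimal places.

Y = total rolls until the sixth success; negative binomial with r=6, p=0.166667.
SD(Y) = √[r(1−p)/p²] = √(180.00000) = 13.41641

13.416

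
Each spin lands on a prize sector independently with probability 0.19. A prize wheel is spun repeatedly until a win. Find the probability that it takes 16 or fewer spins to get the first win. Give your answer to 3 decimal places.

Y = number of spins to the first success; geometric, p = 0.19.
P(Y ≤ 16) = 1 − (1−p)^16 = 1 − 0.03434 = 0.96566

0.966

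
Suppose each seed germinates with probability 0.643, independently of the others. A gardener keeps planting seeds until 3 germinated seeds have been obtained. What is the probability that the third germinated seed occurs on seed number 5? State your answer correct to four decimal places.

0.2033

Y = trial on which the third success occurs; negative binomial, r=3, p=0.643.
P(Y=5) = C(4,2) · p^3 · (1−p)^2
= 6 · 0.26585 · 0.12745 = 0.203292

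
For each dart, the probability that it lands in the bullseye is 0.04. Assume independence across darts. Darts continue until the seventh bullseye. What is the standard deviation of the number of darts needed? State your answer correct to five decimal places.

64.80741

Y = total darts until the seventh success; negative binomial with r=7, p=0.04.
SD(Y) = √[r(1−p)/p²] = √(4200.0000000) = 64.8074070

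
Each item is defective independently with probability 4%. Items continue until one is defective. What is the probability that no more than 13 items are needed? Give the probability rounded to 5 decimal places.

0.41180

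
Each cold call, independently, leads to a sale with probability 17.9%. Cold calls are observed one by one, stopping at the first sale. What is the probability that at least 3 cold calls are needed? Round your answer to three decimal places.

Y = number of cold calls to the first success; geometric, p = 0.179.
P(Y > 2) = P(first 2 all fail) = (1−p)^2 = 0.67404

0.674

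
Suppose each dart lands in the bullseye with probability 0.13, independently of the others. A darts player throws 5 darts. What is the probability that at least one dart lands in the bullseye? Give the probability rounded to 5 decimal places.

P(at least one) = 1 − P(none) = 1 − (1 − 0.13)^5
= 1 − 0.4984209 = 0.5015791

0.50158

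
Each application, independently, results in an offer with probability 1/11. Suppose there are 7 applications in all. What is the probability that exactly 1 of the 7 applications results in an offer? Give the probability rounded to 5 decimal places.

0.35921

X ~ Binomial(n=7, p=0.090909).
P(X=1) = C(7,1) · p^1 · (1−p)^6
= 7 · 0.090909 · 0.56447 = 0.3592107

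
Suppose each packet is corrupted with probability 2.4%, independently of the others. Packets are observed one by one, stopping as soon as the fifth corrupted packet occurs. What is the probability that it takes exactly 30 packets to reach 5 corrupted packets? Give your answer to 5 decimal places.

0.00010

Y = trial on which the fifth success occurs; negative binomial, r=5, p=0.024.
P(Y=30) = C(29,4) · p^5 · (1−p)^25
= 23751 · 7.9626e-09 · 0.54481 = 0.0001030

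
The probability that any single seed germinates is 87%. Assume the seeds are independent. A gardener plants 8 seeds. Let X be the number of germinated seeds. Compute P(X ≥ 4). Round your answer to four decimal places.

X ~ Binomial(8, 0.87); P(X ≥ 4) = Σ C(8,k) p^k (1−p)^(8−k) over k:
  k=4: C(8,4)·0.87^4·0.13^4 = 0.011454
  k=5: C(8,5)·0.87^5·0.13^3 = 0.061322
  k=6: C(8,6)·0.87^6·0.13^2 = 0.205192
  k=7: C(8,7)·0.87^7·0.13^1 = 0.392345
  k=8: C(8,8)·0.87^8·0.13^0 = 0.328212
Total = 0.998524

0.9985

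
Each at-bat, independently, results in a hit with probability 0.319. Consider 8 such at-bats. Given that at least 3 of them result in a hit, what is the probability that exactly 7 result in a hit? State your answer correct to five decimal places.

0.00369

X ~ Binomial(8, 0.319). Want P(X=7 | X≥3) = P(X=7) / P(X≥3).
P(X=7) = C(8,7)·0.319^7·0.681^1 = 0.0018314
P(X≥3) = 1 − 0.0462569 − 0.1733447 − 0.2841987 = 0.4961997
Ratio = 0.0018314 / 0.4961997 = 0.0036908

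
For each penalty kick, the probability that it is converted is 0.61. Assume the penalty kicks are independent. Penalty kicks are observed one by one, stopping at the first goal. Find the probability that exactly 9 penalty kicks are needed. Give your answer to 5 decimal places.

0.00033

Geometric (trials to first success), p = 0.61.
P(Y = 9) = (1−p)^8 · p = 0.0005352 · 0.61 = 0.0003265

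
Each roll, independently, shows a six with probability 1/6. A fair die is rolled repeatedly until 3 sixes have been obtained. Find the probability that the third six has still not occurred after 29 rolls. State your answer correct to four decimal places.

Needing more than 29 rolls ⇔ fewer than 3 successes in the first 29. With X ~ Binomial(29, 0.166667), P(Y > 29) = P(X ≤ 2).
  k=0: C(29,0)·0.166667^0·0.833333^29 = 0.005055
  k=1: C(29,1)·0.166667^1·0.833333^28 = 0.029321
  k=2: C(29,2)·0.166667^2·0.833333^27 = 0.082097
P(X ≤ 2) = 0.116473

0.1165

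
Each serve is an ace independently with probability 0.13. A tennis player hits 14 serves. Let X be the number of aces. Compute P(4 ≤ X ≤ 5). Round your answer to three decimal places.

0.092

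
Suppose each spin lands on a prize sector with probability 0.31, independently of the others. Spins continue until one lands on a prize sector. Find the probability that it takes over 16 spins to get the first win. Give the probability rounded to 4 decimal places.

Y = number of spins to the first success; geometric, p = 0.31.
P(Y > 16) = P(first 16 all fail) = (1−p)^16 = 0.002640

0.0026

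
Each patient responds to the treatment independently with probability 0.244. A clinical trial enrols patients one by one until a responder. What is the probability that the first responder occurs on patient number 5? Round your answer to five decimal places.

0.07970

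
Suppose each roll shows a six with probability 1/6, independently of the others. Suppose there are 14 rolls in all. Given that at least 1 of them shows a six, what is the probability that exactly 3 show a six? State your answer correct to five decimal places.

X ~ Binomial(14, 0.166667). Want P(X=3 | X≥1) = P(X=3) / P(X≥1).
P(X=3) = C(14,3)·0.166667^3·0.833333^11 = 0.2268057
P(X≥1) = 1 − 0.0778866 = 0.9221134
Ratio = 0.2268057 / 0.9221134 = 0.2459629

0.24596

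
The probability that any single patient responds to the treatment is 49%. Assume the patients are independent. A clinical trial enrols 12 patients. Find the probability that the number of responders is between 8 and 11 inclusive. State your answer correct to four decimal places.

X ~ Binomial(12, 0.49); P(8 ≤ X ≤ 11) = Σ C(12,k) p^k (1−p)^(12−k) over k:
  k=8: C(12,8)·0.49^8·0.51^4 = 0.111290
  k=9: C(12,9)·0.49^9·0.51^3 = 0.047522
  k=10: C(12,10)·0.49^10·0.51^2 = 0.013698
  k=11: C(12,11)·0.49^11·0.51^1 = 0.002393
Total = 0.174902

0.1749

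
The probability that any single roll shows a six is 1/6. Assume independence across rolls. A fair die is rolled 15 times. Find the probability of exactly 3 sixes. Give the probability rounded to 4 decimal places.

X ~ Binomial(n=15, p=0.166667).
P(X=3) = C(15,3) · p^3 · (1−p)^12
= 455 · 0.0046296 · 0.11216 = 0.236256

0.2363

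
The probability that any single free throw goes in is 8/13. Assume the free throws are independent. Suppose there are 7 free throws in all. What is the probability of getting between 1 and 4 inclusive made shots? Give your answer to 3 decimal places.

0.545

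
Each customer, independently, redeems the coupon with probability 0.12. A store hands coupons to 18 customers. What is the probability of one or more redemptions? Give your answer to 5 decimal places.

0.89984

P(at least one) = 1 − P(none) = 1 − (1 − 0.12)^18
= 1 − 0.1001586 = 0.8998414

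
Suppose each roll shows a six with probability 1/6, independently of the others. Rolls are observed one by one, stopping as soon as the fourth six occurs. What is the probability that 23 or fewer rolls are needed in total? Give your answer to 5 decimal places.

Finishing within 23 rolls ⇔ at least 4 successes in the first 23. With X ~ Binomial(23, 0.166667), P(Y ≤ 23) = 1 − P(X ≤ 3).
  k=0: C(23,0)·0.166667^0·0.833333^23 = 0.0150949
  k=1: C(23,1)·0.166667^1·0.833333^22 = 0.0694367
  k=2: C(23,2)·0.166667^2·0.833333^21 = 0.1527608
  k=3: C(23,3)·0.166667^3·0.833333^20 = 0.2138651
1 − 0.4511575 = 0.5488425

0.54884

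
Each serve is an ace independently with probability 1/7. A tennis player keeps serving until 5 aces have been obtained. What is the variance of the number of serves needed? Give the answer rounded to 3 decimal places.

210.000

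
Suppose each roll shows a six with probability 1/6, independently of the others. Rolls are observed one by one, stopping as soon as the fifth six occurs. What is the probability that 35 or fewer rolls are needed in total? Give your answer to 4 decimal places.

0.7157

Finishing within 35 rolls ⇔ at least 5 successes in the first 35. With X ~ Binomial(35, 0.166667), P(Y ≤ 35) = 1 − P(X ≤ 4).
  k=0: C(35,0)·0.166667^0·0.833333^35 = 0.001693
  k=1: C(35,1)·0.166667^1·0.833333^34 = 0.011851
  k=2: C(35,2)·0.166667^2·0.833333^33 = 0.040293
  k=3: C(35,3)·0.166667^3·0.833333^32 = 0.088645
  k=4: C(35,4)·0.166667^4·0.833333^31 = 0.141833
1 − 0.284315 = 0.715685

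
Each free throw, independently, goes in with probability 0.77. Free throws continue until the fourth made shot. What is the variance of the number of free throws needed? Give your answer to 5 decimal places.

1.55170

Y = total free throws until the fourth success; negative binomial with r=4, p=0.77.
Var(Y) = r(1−p)/p² = 4·0.23 / 0.77² = 1.5516951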